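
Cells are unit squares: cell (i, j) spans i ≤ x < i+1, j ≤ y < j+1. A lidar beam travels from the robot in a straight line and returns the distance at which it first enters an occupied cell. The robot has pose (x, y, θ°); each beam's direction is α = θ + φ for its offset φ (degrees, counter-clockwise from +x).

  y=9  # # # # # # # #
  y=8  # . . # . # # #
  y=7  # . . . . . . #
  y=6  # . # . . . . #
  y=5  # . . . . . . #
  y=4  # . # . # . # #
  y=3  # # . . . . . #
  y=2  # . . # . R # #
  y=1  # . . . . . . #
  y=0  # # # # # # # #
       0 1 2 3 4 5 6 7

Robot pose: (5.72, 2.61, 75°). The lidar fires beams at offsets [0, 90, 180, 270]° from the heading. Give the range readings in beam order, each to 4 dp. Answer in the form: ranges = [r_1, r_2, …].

ranges = [1.4390, 3.8512, 1.6668, 0.2899]

beam 1: φ=0°, α=75°
  cosα=0.2588 sinα=0.9659 | (5,2) | tMaxX 1.0818 tMaxY 0.4038 | tΔX 3.8637 tΔY 1.0353
    t=0.4038 [y] (5,3)
    t=1.0818 [x] (6,3)
    t=1.4390 [y] (6,4) — stop
  → r_1 = 1.4390
beam 2: φ=90°, α=165°
  cosα=-0.9659 sinα=0.2588 | (5,2) | tMaxX 0.7454 tMaxY 1.5068 | tΔX 1.0353 tΔY 3.8637
    t=0.7454 [x] (4,2)
    t=1.5068 [y] (4,3)
    t=1.7807 [x] (3,3)
    t=2.8160 [x] (2,3)
    t=3.8512 [x] (1,3) — stop
  → r_2 = 3.8512
beam 3: φ=180°, α=255°
  cosα=-0.2588 sinα=-0.9659 | (5,2) | tMaxX 2.7819 tMaxY 0.6315 | tΔX 3.8637 tΔY 1.0353
    t=0.6315 [y] (5,1)
    t=1.6668 [y] (5,0) — stop
  → r_3 = 1.6668
beam 4: φ=270°, α=345°
  cosα=0.9659 sinα=-0.2588 | (5,2) | tMaxX 0.2899 tMaxY 2.3569 | tΔX 1.0353 tΔY 3.8637
    t=0.2899 [x] (6,2) — stop
  → r_4 = 0.2899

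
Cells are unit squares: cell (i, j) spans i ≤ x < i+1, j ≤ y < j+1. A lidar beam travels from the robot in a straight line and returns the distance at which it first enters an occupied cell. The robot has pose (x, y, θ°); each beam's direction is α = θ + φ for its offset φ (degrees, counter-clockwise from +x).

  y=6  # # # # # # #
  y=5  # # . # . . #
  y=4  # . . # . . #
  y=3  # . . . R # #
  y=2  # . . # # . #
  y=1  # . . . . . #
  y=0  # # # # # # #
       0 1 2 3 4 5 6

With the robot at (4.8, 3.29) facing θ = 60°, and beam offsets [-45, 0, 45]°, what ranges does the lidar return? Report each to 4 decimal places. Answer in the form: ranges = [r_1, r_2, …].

ranges = [0.2071, 0.4000, 2.8056]

beam 1: φ=-45°, α=15°
  direction (0.9659, 0.2588); cell (4,3); t to first gridline: x 0.2071, y 2.7432 (then +1.0353 / +3.8637)
    (5,3) via x @ 0.2071  # hit
  → r_1 = 0.2071
beam 2: φ=0°, α=60°
  direction (0.5000, 0.8660); cell (4,3); t to first gridline: x 0.4000, y 0.8198 (then +2.0000 / +1.1547)
    (5,3) via x @ 0.4000  # hit
  → r_2 = 0.4000
beam 3: φ=45°, α=105°
  direction (-0.2588, 0.9659); cell (4,3); t to first gridline: x 3.0910, y 0.7350 (then +3.8637 / +1.0353)
    (4,4) via y @ 0.7350
    (4,5) via y @ 1.7703
    (4,6) via y @ 2.8056  # hit
  → r_3 = 2.8056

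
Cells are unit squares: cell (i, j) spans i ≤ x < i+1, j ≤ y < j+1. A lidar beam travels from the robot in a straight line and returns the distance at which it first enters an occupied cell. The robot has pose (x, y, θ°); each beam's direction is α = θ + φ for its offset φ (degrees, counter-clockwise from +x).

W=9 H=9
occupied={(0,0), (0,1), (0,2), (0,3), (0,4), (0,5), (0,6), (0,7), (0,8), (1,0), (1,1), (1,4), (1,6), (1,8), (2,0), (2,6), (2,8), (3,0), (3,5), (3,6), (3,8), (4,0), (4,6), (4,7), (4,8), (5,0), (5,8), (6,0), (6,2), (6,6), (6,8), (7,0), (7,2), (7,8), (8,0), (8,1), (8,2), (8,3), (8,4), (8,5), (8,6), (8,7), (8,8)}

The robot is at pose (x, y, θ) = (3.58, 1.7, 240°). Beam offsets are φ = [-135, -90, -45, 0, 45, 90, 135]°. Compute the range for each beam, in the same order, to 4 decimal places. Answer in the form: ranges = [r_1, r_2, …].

ranges = [4.4517, 2.9791, 1.6357, 0.8083, 0.7247, 1.4000, 2.5054]

beam 1: φ=-135°, α=105°
  d=(-0.2588,0.9659)  start (3,1)  tX=2.2409 tY=0.3106  stride 1/|dx|=3.8637 1/|dy|=1.0353
    cross y-line → (3,2), t=0.3106
    cross y-line → (3,3), t=1.3459
    cross x-line → (2,3), t=2.2409
    cross y-line → (2,4), t=2.3811
    cross y-line → (2,5), t=3.4164
    cross y-line → (2,6), t=4.4517 (wall)
  → r_1 = 4.4517
beam 2: φ=-90°, α=150°
  d=(-0.8660,0.5000)  start (3,1)  tX=0.6697 tY=0.6000  stride 1/|dx|=1.1547 1/|dy|=2.0000
    cross y-line → (3,2), t=0.6000
    cross x-line → (2,2), t=0.6697
    cross x-line → (1,2), t=1.8244
    cross y-line → (1,3), t=2.6000
    cross x-line → (0,3), t=2.9791 (wall)
  → r_2 = 2.9791
beam 3: φ=-45°, α=195°
  d=(-0.9659,-0.2588)  start (3,1)  tX=0.6005 tY=2.7046  stride 1/|dx|=1.0353 1/|dy|=3.8637
    cross x-line → (2,1), t=0.6005
    cross x-line → (1,1), t=1.6357 (wall)
  → r_3 = 1.6357
beam 4: φ=0°, α=240°
  d=(-0.5000,-0.8660)  start (3,1)  tX=1.1600 tY=0.8083  stride 1/|dx|=2.0000 1/|dy|=1.1547
    cross y-line → (3,0), t=0.8083 (wall)
  → r_4 = 0.8083
beam 5: φ=45°, α=285°
  d=(0.2588,-0.9659)  start (3,1)  tX=1.6228 tY=0.7247  stride 1/|dx|=3.8637 1/|dy|=1.0353
    cross y-line → (3,0), t=0.7247 (wall)
  → r_5 = 0.7247
beam 6: φ=90°, α=330°
  d=(0.8660,-0.5000)  start (3,1)  tX=0.4850 tY=1.4000  stride 1/|dx|=1.1547 1/|dy|=2.0000
    cross x-line → (4,1), t=0.4850
    cross y-line → (4,0), t=1.4000 (wall)
  → r_6 = 1.4000
beam 7: φ=135°, α=15°
  d=(0.9659,0.2588)  start (3,1)  tX=0.4348 tY=1.1591  stride 1/|dx|=1.0353 1/|dy|=3.8637
    cross x-line → (4,1), t=0.4348
    cross y-line → (4,2), t=1.1591
    cross x-line → (5,2), t=1.4701
    cross x-line → (6,2), t=2.5054 (wall)
  → r_7 = 2.5054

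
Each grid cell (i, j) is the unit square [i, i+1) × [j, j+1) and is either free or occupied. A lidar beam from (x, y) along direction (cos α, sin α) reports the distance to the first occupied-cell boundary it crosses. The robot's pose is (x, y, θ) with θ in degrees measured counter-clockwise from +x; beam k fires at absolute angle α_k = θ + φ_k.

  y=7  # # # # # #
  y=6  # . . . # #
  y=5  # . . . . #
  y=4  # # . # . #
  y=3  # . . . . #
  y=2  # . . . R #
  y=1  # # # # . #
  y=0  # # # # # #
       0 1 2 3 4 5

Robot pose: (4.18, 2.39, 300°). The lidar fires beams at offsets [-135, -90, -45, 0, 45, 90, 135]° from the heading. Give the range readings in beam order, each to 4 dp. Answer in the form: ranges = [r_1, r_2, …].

beam 1: φ=-135°, α=165°
  dir = (cos 165°, sin 165°) = (-0.9659, 0.2588); from cell (4,2)
  next x-line at t=0.1863, next y-line at t=2.3569; Δt_x=1.0353, Δt_y=3.8637
    x: enter (3,2) at t=0.1863
    x: enter (2,2) at t=1.2216
    x: enter (1,2) at t=2.2569
    y: enter (1,3) at t=2.3569
    x: enter (0,3) at t=3.2922 ← occupied
  → r_1 = 3.2922
beam 2: φ=-90°, α=210°
  dir = (cos 210°, sin 210°) = (-0.8660, -0.5000); from cell (4,2)
  next x-line at t=0.2078, next y-line at t=0.7800; Δt_x=1.1547, Δt_y=2.0000
    x: enter (3,2) at t=0.2078
    y: enter (3,1) at t=0.7800 ← occupied
  → r_2 = 0.7800
beam 3: φ=-45°, α=255°
  dir = (cos 255°, sin 255°) = (-0.2588, -0.9659); from cell (4,2)
  next x-line at t=0.6955, next y-line at t=0.4038; Δt_x=3.8637, Δt_y=1.0353
    y: enter (4,1) at t=0.4038
    x: enter (3,1) at t=0.6955 ← occupied
  → r_3 = 0.6955
beam 4: φ=0°, α=300°
  dir = (cos 300°, sin 300°) = (0.5000, -0.8660); from cell (4,2)
  next x-line at t=1.6400, next y-line at t=0.4503; Δt_x=2.0000, Δt_y=1.1547
    y: enter (4,1) at t=0.4503
    y: enter (4,0) at t=1.6050 ← occupied
  → r_4 = 1.6050
beam 5: φ=45°, α=345°
  dir = (cos 345°, sin 345°) = (0.9659, -0.2588); from cell (4,2)
  next x-line at t=0.8489, next y-line at t=1.5068; Δt_x=1.0353, Δt_y=3.8637
    x: enter (5,2) at t=0.8489 ← occupied
  → r_5 = 0.8489
beam 6: φ=90°, α=30°
  dir = (cos 30°, sin 30°) = (0.8660, 0.5000); from cell (4,2)
  next x-line at t=0.9469, next y-line at t=1.2200; Δt_x=1.1547, Δt_y=2.0000
    x: enter (5,2) at t=0.9469 ← occupied
  → r_6 = 0.9469
beam 7: φ=135°, α=75°
  dir = (cos 75°, sin 75°) = (0.2588, 0.9659); from cell (4,2)
  next x-line at t=3.1682, next y-line at t=0.6315; Δt_x=3.8637, Δt_y=1.0353
    y: enter (4,3) at t=0.6315
    y: enter (4,4) at t=1.6668
    y: enter (4,5) at t=2.7021
    x: enter (5,5) at t=3.1682 ← occupied
  → r_7 = 3.1682

ranges = [3.2922, 0.7800, 0.6955, 1.6050, 0.8489, 0.9469, 3.1682]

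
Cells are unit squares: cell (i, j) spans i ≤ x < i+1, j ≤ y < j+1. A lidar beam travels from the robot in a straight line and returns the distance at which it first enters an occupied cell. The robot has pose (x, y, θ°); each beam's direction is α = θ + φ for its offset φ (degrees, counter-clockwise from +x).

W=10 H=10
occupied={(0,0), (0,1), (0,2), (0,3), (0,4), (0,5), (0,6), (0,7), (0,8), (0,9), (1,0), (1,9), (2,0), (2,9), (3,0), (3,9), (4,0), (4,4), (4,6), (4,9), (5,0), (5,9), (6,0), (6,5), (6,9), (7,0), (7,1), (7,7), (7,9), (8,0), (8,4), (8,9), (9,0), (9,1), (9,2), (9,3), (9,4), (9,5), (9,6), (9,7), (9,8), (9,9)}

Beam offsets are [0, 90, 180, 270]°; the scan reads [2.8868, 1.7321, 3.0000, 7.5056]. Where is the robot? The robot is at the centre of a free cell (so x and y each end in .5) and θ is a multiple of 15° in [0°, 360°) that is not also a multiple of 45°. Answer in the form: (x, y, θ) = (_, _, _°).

(x, y, θ) = (2.5, 6.5, 60°)

Enumerate (i+0.5, j+0.5, θ) over the 58 free cells and 16 admissible headings. For each, cast all 4 beams and compare to the given ranges.
  (2.5, 5.5, 195°): beam 1 = 1.5529 ≠ 2.8868 ✗
  (3.5, 7.5, 105°): beam 1 = 1.5529 ≠ 2.8868 ✗
  (3.5, 4.5, 240°): beam 1 = 4.0415 ≠ 2.8868 ✗
  (4.5, 8.5, 285°): beam 1 = 1.5529 ≠ 2.8868 ✗
  …
  (2.5, 6.5, 60°): r_1=2.8868, r_2=1.7321, r_3=3.0000, r_4=7.5056 — all match ✓
Unique over the lattice → pose = (2.5, 6.5, 60°).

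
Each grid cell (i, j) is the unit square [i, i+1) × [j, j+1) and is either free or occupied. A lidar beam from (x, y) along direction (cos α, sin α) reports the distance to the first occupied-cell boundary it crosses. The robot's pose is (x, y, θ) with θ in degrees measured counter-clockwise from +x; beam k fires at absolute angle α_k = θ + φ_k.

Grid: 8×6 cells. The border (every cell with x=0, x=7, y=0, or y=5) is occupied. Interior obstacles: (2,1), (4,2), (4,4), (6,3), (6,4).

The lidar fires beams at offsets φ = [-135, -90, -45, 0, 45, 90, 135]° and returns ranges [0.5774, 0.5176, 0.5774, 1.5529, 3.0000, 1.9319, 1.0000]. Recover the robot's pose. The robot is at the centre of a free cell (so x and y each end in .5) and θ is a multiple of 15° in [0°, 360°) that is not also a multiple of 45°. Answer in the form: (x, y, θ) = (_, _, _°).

The pose lattice has 19·16 = 304 candidates. Test each by forward raycasting.
  (4.5, 1.5, 210°): beam 1 = 0.5176 ≠ 0.5774 ✗
  (3.5, 4.5, 15°): beam 1 = 2.8868 ≠ 0.5774 ✗
  (6.5, 2.5, 105°): beam 4 = 0.5176 ≠ 1.5529 ✗
  (5.5, 4.5, 210°): beam 1 = 0.5176 ≠ 0.5774 ✗
  …
  (6.5, 1.5, 75°): r_1=0.5774, r_2=0.5176, r_3=0.5774, r_4=1.5529, r_5=3.0000, r_6=1.9319, r_7=1.0000 — all match ✓
Only this pose fits every beam.

(x, y, θ) = (6.5, 1.5, 75°)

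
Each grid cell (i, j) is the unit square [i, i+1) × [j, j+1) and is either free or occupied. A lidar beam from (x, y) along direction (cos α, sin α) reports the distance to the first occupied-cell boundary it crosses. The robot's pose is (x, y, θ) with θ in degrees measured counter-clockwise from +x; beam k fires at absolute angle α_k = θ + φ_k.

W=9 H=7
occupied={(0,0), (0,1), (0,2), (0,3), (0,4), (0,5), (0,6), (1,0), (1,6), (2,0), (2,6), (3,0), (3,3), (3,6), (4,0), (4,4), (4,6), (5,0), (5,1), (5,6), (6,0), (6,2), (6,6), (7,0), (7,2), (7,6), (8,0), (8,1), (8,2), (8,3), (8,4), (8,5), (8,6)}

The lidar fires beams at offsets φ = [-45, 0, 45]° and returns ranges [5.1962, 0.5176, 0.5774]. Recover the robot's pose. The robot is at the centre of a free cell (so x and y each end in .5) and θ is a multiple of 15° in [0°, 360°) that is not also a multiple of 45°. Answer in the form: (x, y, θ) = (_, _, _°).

(x, y, θ) = (3.5, 2.5, 75°)

Enumerate (i+0.5, j+0.5, θ) over the 30 free cells and 16 admissible headings. For each, cast all 3 beams and compare to the given ranges.
  (4.5, 2.5, 120°): beam 1 = 1.5529 ≠ 5.1962 ✗
  (3.5, 1.5, 150°): beam 1 = 1.5529 ≠ 5.1962 ✗
  (1.5, 5.5, 210°): beam 1 = 0.5176 ≠ 5.1962 ✗
  (5.5, 4.5, 240°): beam 1 = 0.5176 ≠ 5.1962 ✗
  (6.5, 3.5, 240°): beam 1 = 5.6940 ≠ 5.1962 ✗
  …
  (3.5, 2.5, 75°): r_1=5.1962, r_2=0.5176, r_3=0.5774 — all match ✓
No second candidate reproduces the full scan.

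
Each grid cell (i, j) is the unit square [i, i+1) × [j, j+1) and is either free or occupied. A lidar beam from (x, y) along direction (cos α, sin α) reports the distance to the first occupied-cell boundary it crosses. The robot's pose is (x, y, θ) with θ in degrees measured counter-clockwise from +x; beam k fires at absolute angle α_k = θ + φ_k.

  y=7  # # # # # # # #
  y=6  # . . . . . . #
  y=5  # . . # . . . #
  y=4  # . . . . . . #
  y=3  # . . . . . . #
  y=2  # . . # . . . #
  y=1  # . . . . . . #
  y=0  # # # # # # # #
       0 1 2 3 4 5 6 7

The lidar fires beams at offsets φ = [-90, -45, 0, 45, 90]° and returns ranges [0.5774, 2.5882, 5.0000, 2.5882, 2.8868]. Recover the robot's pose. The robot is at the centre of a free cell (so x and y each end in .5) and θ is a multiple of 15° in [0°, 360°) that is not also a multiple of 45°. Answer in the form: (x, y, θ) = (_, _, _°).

(x, y, θ) = (4.5, 5.5, 300°)

The pose lattice has 34·16 = 544 candidates. Test each by forward raycasting.
  (2.5, 2.5, 105°): beam 1 = 0.5176 ≠ 0.5774 ✗
  (6.5, 1.5, 120°): beam 2 = 1.9319 ≠ 2.5882 ✗
  (4.5, 2.5, 150°): beam 1 = 5.0000 ≠ 0.5774 ✗
  (1.5, 2.5, 105°): beam 1 = 1.5529 ≠ 0.5774 ✗
  (2.5, 3.5, 195°): beam 1 = 3.6235 ≠ 0.5774 ✗
  …
  (4.5, 5.5, 300°): r_1=0.5774, r_2=2.5882, r_3=5.0000, r_4=2.5882, r_5=2.8868 — all match ✓
Unique over the lattice → pose = (4.5, 5.5, 300°).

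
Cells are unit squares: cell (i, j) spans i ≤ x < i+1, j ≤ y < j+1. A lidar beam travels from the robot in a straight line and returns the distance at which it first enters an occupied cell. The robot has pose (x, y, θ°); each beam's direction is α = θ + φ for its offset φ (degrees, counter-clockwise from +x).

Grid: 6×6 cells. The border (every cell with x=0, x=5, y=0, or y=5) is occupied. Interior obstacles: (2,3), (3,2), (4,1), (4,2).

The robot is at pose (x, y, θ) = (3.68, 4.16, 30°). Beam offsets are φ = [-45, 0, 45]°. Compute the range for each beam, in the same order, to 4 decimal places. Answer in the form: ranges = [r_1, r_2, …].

ranges = [1.3666, 1.5242, 0.8696]

beam 1: φ=-45°, α=345°
  dir = (cos 345°, sin 345°) = (0.9659, -0.2588); from cell (3,4)
  next x-line at t=0.3313, next y-line at t=0.6182; Δt_x=1.0353, Δt_y=3.8637
    x: enter (4,4) at t=0.3313
    y: enter (4,3) at t=0.6182
    x: enter (5,3) at t=1.3666 ← occupied
  → r_1 = 1.3666
beam 2: φ=0°, α=30°
  dir = (cos 30°, sin 30°) = (0.8660, 0.5000); from cell (3,4)
  next x-line at t=0.3695, next y-line at t=1.6800; Δt_x=1.1547, Δt_y=2.0000
    x: enter (4,4) at t=0.3695
    x: enter (5,4) at t=1.5242 ← occupied
  → r_2 = 1.5242
beam 3: φ=45°, α=75°
  dir = (cos 75°, sin 75°) = (0.2588, 0.9659); from cell (3,4)
  next x-line at t=1.2364, next y-line at t=0.8696; Δt_x=3.8637, Δt_y=1.0353
    y: enter (3,5) at t=0.8696 ← occupied
  → r_3 = 0.8696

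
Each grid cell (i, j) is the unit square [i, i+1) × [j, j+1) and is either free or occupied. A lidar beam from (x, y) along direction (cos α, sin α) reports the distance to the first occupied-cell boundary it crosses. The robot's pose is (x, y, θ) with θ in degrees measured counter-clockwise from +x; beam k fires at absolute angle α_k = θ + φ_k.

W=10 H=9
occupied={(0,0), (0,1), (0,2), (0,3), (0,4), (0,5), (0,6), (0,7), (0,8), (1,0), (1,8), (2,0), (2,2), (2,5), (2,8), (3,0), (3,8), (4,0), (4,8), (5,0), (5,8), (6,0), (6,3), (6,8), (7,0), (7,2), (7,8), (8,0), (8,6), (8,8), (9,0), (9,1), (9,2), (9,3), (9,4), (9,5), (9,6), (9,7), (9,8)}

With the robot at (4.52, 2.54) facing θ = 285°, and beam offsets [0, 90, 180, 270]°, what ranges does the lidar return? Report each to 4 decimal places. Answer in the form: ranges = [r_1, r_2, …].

beam 1: φ=0°, α=285°
  dir = (cos 285°, sin 285°) = (0.2588, -0.9659); from cell (4,2)
  next x-line at t=1.8546, next y-line at t=0.5590; Δt_x=3.8637, Δt_y=1.0353
    y: enter (4,1) at t=0.5590
    y: enter (4,0) at t=1.5943 ← occupied
  → r_1 = 1.5943
beam 2: φ=90°, α=15°
  dir = (cos 15°, sin 15°) = (0.9659, 0.2588); from cell (4,2)
  next x-line at t=0.4969, next y-line at t=1.7773; Δt_x=1.0353, Δt_y=3.8637
    x: enter (5,2) at t=0.4969
    x: enter (6,2) at t=1.5322
    y: enter (6,3) at t=1.7773 ← occupied
  → r_2 = 1.7773
beam 3: φ=180°, α=105°
  dir = (cos 105°, sin 105°) = (-0.2588, 0.9659); from cell (4,2)
  next x-line at t=2.0091, next y-line at t=0.4762; Δt_x=3.8637, Δt_y=1.0353
    y: enter (4,3) at t=0.4762
    y: enter (4,4) at t=1.5115
    x: enter (3,4) at t=2.0091
    y: enter (3,5) at t=2.5468
    y: enter (3,6) at t=3.5821
    y: enter (3,7) at t=4.6173
    y: enter (3,8) at t=5.6526 ← occupied
  → r_3 = 5.6526
beam 4: φ=270°, α=195°
  dir = (cos 195°, sin 195°) = (-0.9659, -0.2588); from cell (4,2)
  next x-line at t=0.5383, next y-line at t=2.0864; Δt_x=1.0353, Δt_y=3.8637
    x: enter (3,2) at t=0.5383
    x: enter (2,2) at t=1.5736 ← occupied
  → r_4 = 1.5736

ranges = [1.5943, 1.7773, 5.6526, 1.5736]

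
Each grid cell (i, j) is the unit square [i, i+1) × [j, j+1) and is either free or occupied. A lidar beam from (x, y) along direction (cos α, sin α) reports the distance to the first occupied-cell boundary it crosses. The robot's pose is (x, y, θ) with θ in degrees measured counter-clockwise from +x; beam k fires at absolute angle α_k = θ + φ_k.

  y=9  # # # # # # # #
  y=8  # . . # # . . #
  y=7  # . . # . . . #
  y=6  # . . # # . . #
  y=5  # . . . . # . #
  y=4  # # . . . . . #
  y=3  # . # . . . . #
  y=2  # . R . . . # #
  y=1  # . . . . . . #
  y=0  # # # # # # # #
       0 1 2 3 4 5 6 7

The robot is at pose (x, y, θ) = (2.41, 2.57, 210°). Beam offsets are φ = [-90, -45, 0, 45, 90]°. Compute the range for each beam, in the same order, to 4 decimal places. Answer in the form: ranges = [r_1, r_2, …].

beam 1: φ=-90°, α=120°
  direction (-0.5000, 0.8660); cell (2,2); t to first gridline: x 0.8200, y 0.4965 (then +2.0000 / +1.1547)
    (2,3) via y @ 0.4965  # hit
  → r_1 = 0.4965
beam 2: φ=-45°, α=165°
  direction (-0.9659, 0.2588); cell (2,2); t to first gridline: x 0.4245, y 1.6614 (then +1.0353 / +3.8637)
    (1,2) via x @ 0.4245
    (0,2) via x @ 1.4597  # hit
  → r_2 = 1.4597
beam 3: φ=0°, α=210°
  direction (-0.8660, -0.5000); cell (2,2); t to first gridline: x 0.4734, y 1.1400 (then +1.1547 / +2.0000)
    (1,2) via x @ 0.4734
    (1,1) via y @ 1.1400
    (0,1) via x @ 1.6281  # hit
  → r_3 = 1.6281
beam 4: φ=45°, α=255°
  direction (-0.2588, -0.9659); cell (2,2); t to first gridline: x 1.5841, y 0.5901 (then +3.8637 / +1.0353)
    (2,1) via y @ 0.5901
    (1,1) via x @ 1.5841
    (1,0) via y @ 1.6254  # hit
  → r_4 = 1.6254
beam 5: φ=90°, α=300°
  direction (0.5000, -0.8660); cell (2,2); t to first gridline: x 1.1800, y 0.6582 (then +2.0000 / +1.1547)
    (2,1) via y @ 0.6582
    (3,1) via x @ 1.1800
    (3,0) via y @ 1.8129  # hit
  → r_5 = 1.8129

ranges = [0.4965, 1.4597, 1.6281, 1.6254, 1.8129]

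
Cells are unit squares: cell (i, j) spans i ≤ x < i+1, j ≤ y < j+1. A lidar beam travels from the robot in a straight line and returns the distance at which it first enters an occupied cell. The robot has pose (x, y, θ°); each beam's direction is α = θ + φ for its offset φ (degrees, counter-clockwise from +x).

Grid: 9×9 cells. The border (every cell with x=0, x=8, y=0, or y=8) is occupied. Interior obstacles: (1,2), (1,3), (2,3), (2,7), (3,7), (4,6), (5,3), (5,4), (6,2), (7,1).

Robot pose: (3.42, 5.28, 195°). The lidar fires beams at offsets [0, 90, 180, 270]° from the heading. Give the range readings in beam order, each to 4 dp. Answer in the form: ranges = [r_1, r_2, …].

ranges = [2.5054, 4.4310, 4.7416, 1.7807]

beam 1: φ=0°, α=195°
  cosα=-0.9659 sinα=-0.2588 | (3,5) | tMaxX 0.4348 tMaxY 1.0818 | tΔX 1.0353 tΔY 3.8637
    t=0.4348 [x] (2,5)
    t=1.0818 [y] (2,4)
    t=1.4701 [x] (1,4)
    t=2.5054 [x] (0,4) — stop
  → r_1 = 2.5054
beam 2: φ=90°, α=285°
  cosα=0.2588 sinα=-0.9659 | (3,5) | tMaxX 2.2409 tMaxY 0.2899 | tΔX 3.8637 tΔY 1.0353
    t=0.2899 [y] (3,4)
    t=1.3252 [y] (3,3)
    t=2.2409 [x] (4,3)
    t=2.3604 [y] (4,2)
    t=3.3957 [y] (4,1)
    t=4.4310 [y] (4,0) — stop
  → r_2 = 4.4310
beam 3: φ=180°, α=15°
  cosα=0.9659 sinα=0.2588 | (3,5) | tMaxX 0.6005 tMaxY 2.7819 | tΔX 1.0353 tΔY 3.8637
    t=0.6005 [x] (4,5)
    t=1.6357 [x] (5,5)
    t=2.6710 [x] (6,5)
    t=2.7819 [y] (6,6)
    t=3.7063 [x] (7,6)
    t=4.7416 [x] (8,6) — stop
  → r_3 = 4.7416
beam 4: φ=270°, α=105°
  cosα=-0.2588 sinα=0.9659 | (3,5) | tMaxX 1.6228 tMaxY 0.7454 | tΔX 3.8637 tΔY 1.0353
    t=0.7454 [y] (3,6)
    t=1.6228 [x] (2,6)
    t=1.7807 [y] (2,7) — stop
  → r_4 = 1.7807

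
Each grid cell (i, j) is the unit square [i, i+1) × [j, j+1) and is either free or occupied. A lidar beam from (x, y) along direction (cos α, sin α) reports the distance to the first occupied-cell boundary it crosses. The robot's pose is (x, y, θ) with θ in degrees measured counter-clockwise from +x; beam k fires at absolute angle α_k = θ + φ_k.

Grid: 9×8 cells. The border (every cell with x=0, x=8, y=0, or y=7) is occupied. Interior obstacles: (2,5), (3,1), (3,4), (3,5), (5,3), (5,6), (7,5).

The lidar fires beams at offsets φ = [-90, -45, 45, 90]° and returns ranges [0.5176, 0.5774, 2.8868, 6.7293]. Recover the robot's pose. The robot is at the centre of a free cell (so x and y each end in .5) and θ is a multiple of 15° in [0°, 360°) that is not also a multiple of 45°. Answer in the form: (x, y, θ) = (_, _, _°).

(x, y, θ) = (1.5, 3.5, 255°)

Enumerate (i+0.5, j+0.5, θ) over the 35 free cells and 16 admissible headings. For each, cast all 4 beams and compare to the given ranges.
  (5.5, 5.5, 255°): beam 1 = 1.5529 ≠ 0.5176 ✗
  (1.5, 6.5, 300°): beam 1 = 0.5774 ≠ 0.5176 ✗
  (2.5, 2.5, 210°): beam 1 = 3.0000 ≠ 0.5176 ✗
  …
  (1.5, 3.5, 255°): r_1=0.5176, r_2=0.5774, r_3=2.8868, r_4=6.7293 — all match ✓
Unique over the lattice → pose = (1.5, 3.5, 255°).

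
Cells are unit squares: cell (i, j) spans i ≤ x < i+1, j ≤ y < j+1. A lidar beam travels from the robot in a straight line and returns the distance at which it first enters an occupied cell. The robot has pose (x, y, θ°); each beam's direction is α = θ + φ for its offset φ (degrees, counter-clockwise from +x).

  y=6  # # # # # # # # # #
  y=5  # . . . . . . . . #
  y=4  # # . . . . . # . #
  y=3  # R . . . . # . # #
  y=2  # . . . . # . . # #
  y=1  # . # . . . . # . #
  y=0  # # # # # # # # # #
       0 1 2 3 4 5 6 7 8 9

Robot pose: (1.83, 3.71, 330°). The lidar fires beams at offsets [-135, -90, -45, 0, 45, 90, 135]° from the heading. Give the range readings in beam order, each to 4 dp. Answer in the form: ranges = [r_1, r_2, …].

beam 1: φ=-135°, α=195°
  dir = (cos 195°, sin 195°) = (-0.9659, -0.2588); from cell (1,3)
  next x-line at t=0.8593, next y-line at t=2.7432; Δt_x=1.0353, Δt_y=3.8637
    x: enter (0,3) at t=0.8593 ← occupied
  → r_1 = 0.8593
beam 2: φ=-90°, α=240°
  dir = (cos 240°, sin 240°) = (-0.5000, -0.8660); from cell (1,3)
  next x-line at t=1.6600, next y-line at t=0.8198; Δt_x=2.0000, Δt_y=1.1547
    y: enter (1,2) at t=0.8198
    x: enter (0,2) at t=1.6600 ← occupied
  → r_2 = 1.6600
beam 3: φ=-45°, α=285°
  dir = (cos 285°, sin 285°) = (0.2588, -0.9659); from cell (1,3)
  next x-line at t=0.6568, next y-line at t=0.7350; Δt_x=3.8637, Δt_y=1.0353
    x: enter (2,3) at t=0.6568
    y: enter (2,2) at t=0.7350
    y: enter (2,1) at t=1.7703 ← occupied
  → r_3 = 1.7703
beam 4: φ=0°, α=330°
  dir = (cos 330°, sin 330°) = (0.8660, -0.5000); from cell (1,3)
  next x-line at t=0.1963, next y-line at t=1.4200; Δt_x=1.1547, Δt_y=2.0000
    x: enter (2,3) at t=0.1963
    x: enter (3,3) at t=1.3510
    y: enter (3,2) at t=1.4200
    x: enter (4,2) at t=2.5057
    y: enter (4,1) at t=3.4200
    x: enter (5,1) at t=3.6604
    x: enter (6,1) at t=4.8151
    y: enter (6,0) at t=5.4200 ← occupied
  → r_4 = 5.4200
beam 5: φ=45°, α=15°
  dir = (cos 15°, sin 15°) = (0.9659, 0.2588); from cell (1,3)
  next x-line at t=0.1760, next y-line at t=1.1205; Δt_x=1.0353, Δt_y=3.8637
    x: enter (2,3) at t=0.1760
    y: enter (2,4) at t=1.1205
    x: enter (3,4) at t=1.2113
    x: enter (4,4) at t=2.2465
    x: enter (5,4) at t=3.2818
    x: enter (6,4) at t=4.3171
    y: enter (6,5) at t=4.9842
    x: enter (7,5) at t=5.3524
    x: enter (8,5) at t=6.3877
    x: enter (9,5) at t=7.4229 ← occupied
  → r_5 = 7.4229
beam 6: φ=90°, α=60°
  dir = (cos 60°, sin 60°) = (0.5000, 0.8660); from cell (1,3)
  next x-line at t=0.3400, next y-line at t=0.3349; Δt_x=2.0000, Δt_y=1.1547
    y: enter (1,4) at t=0.3349 ← occupied
  → r_6 = 0.3349
beam 7: φ=135°, α=105°
  dir = (cos 105°, sin 105°) = (-0.2588, 0.9659); from cell (1,3)
  next x-line at t=3.2069, next y-line at t=0.3002; Δt_x=3.8637, Δt_y=1.0353
    y: enter (1,4) at t=0.3002 ← occupied
  → r_7 = 0.3002

ranges = [0.8593, 1.6600, 1.7703, 5.4200, 7.4229, 0.3349, 0.3002]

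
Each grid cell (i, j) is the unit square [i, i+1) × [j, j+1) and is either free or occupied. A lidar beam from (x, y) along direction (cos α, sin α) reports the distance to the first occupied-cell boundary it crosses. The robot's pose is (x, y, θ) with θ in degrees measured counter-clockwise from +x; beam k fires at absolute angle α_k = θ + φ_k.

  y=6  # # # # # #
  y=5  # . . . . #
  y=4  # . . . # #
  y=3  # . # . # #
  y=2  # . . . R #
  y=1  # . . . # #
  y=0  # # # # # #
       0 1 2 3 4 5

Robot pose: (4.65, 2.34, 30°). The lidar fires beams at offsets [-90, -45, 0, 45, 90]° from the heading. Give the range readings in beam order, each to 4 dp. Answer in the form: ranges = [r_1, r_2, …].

ranges = [0.3926, 0.3623, 0.4041, 0.6833, 0.7621]

beam 1: φ=-90°, α=300°
  cosα=0.5000 sinα=-0.8660 | (4,2) | tMaxX 0.7000 tMaxY 0.3926 | tΔX 2.0000 tΔY 1.1547
    t=0.3926 [y] (4,1) — stop
  → r_1 = 0.3926
beam 2: φ=-45°, α=345°
  cosα=0.9659 sinα=-0.2588 | (4,2) | tMaxX 0.3623 tMaxY 1.3137 | tΔX 1.0353 tΔY 3.8637
    t=0.3623 [x] (5,2) — stop
  → r_2 = 0.3623
beam 3: φ=0°, α=30°
  cosα=0.8660 sinα=0.5000 | (4,2) | tMaxX 0.4041 tMaxY 1.3200 | tΔX 1.1547 tΔY 2.0000
    t=0.4041 [x] (5,2) — stop
  → r_3 = 0.4041
beam 4: φ=45°, α=75°
  cosα=0.2588 sinα=0.9659 | (4,2) | tMaxX 1.3523 tMaxY 0.6833 | tΔX 3.8637 tΔY 1.0353
    t=0.6833 [y] (4,3) — stop
  → r_4 = 0.6833
beam 5: φ=90°, α=120°
  cosα=-0.5000 sinα=0.8660 | (4,2) | tMaxX 1.3000 tMaxY 0.7621 | tΔX 2.0000 tΔY 1.1547
    t=0.7621 [y] (4,3) — stop
  → r_5 = 0.7621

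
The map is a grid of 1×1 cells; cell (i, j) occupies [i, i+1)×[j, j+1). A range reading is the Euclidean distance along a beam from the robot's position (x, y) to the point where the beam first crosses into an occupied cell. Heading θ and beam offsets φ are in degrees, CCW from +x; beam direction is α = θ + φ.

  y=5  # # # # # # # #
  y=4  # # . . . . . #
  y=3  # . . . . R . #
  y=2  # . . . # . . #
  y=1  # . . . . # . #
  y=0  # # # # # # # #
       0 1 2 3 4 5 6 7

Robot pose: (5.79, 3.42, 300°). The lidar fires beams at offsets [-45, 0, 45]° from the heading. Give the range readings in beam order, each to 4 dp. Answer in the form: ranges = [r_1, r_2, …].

ranges = [1.4701, 2.4200, 1.2527]

beam 1: φ=-45°, α=255°
  d=(-0.2588,-0.9659)  start (5,3)  tX=3.0523 tY=0.4348  stride 1/|dx|=3.8637 1/|dy|=1.0353
    cross y-line → (5,2), t=0.4348
    cross y-line → (5,1), t=1.4701 (wall)
  → r_1 = 1.4701
beam 2: φ=0°, α=300°
  d=(0.5000,-0.8660)  start (5,3)  tX=0.4200 tY=0.4850  stride 1/|dx|=2.0000 1/|dy|=1.1547
    cross x-line → (6,3), t=0.4200
    cross y-line → (6,2), t=0.4850
    cross y-line → (6,1), t=1.6397
    cross x-line → (7,1), t=2.4200 (wall)
  → r_2 = 2.4200
beam 3: φ=45°, α=345°
  d=(0.9659,-0.2588)  start (5,3)  tX=0.2174 tY=1.6228  stride 1/|dx|=1.0353 1/|dy|=3.8637
    cross x-line → (6,3), t=0.2174
    cross x-line → (7,3), t=1.2527 (wall)
  → r_3 = 1.2527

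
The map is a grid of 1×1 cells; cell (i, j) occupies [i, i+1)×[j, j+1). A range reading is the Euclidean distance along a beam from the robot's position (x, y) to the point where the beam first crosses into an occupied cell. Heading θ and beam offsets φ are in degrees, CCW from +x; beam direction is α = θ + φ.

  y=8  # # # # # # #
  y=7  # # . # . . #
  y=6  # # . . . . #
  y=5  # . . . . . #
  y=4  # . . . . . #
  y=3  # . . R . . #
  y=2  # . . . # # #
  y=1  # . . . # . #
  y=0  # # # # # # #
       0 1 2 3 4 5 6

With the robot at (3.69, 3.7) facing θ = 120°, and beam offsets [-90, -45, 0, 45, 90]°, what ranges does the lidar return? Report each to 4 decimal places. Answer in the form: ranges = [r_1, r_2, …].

beam 1: φ=-90°, α=30°
  cosα=0.8660 sinα=0.5000 | (3,3) | tMaxX 0.3580 tMaxY 0.6000 | tΔX 1.1547 tΔY 2.0000
    t=0.3580 [x] (4,3)
    t=0.6000 [y] (4,4)
    t=1.5127 [x] (5,4)
    t=2.6000 [y] (5,5)
    t=2.6674 [x] (6,5) — stop
  → r_1 = 2.6674
beam 2: φ=-45°, α=75°
  cosα=0.2588 sinα=0.9659 | (3,3) | tMaxX 1.1977 tMaxY 0.3106 | tΔX 3.8637 tΔY 1.0353
    t=0.3106 [y] (3,4)
    t=1.1977 [x] (4,4)
    t=1.3459 [y] (4,5)
    t=2.3811 [y] (4,6)
    t=3.4164 [y] (4,7)
    t=4.4517 [y] (4,8) — stop
  → r_2 = 4.4517
beam 3: φ=0°, α=120°
  cosα=-0.5000 sinα=0.8660 | (3,3) | tMaxX 1.3800 tMaxY 0.3464 | tΔX 2.0000 tΔY 1.1547
    t=0.3464 [y] (3,4)
    t=1.3800 [x] (2,4)
    t=1.5011 [y] (2,5)
    t=2.6558 [y] (2,6)
    t=3.3800 [x] (1,6) — stop
  → r_3 = 3.3800
beam 4: φ=45°, α=165°
  cosα=-0.9659 sinα=0.2588 | (3,3) | tMaxX 0.7143 tMaxY 1.1591 | tΔX 1.0353 tΔY 3.8637
    t=0.7143 [x] (2,3)
    t=1.1591 [y] (2,4)
    t=1.7496 [x] (1,4)
    t=2.7849 [x] (0,4) — stop
  → r_4 = 2.7849
beam 5: φ=90°, α=210°
  cosα=-0.8660 sinα=-0.5000 | (3,3) | tMaxX 0.7967 tMaxY 1.4000 | tΔX 1.1547 tΔY 2.0000
    t=0.7967 [x] (2,3)
    t=1.4000 [y] (2,2)
    t=1.9514 [x] (1,2)
    t=3.1061 [x] (0,2) — stop
  → r_5 = 3.1061

ranges = [2.6674, 4.4517, 3.3800, 2.7849, 3.1061]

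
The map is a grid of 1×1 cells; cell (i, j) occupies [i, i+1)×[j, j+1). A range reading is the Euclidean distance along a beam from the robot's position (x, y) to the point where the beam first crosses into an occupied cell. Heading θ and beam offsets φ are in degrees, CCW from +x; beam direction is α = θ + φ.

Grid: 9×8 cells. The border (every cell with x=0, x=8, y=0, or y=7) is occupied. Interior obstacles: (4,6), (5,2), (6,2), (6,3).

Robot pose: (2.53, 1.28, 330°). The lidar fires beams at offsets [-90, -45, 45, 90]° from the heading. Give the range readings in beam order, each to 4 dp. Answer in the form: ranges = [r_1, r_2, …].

beam 1: φ=-90°, α=240°
  d=(-0.5000,-0.8660)  start (2,1)  tX=1.0600 tY=0.3233  stride 1/|dx|=2.0000 1/|dy|=1.1547
    cross y-line → (2,0), t=0.3233 (wall)
  → r_1 = 0.3233
beam 2: φ=-45°, α=285°
  d=(0.2588,-0.9659)  start (2,1)  tX=1.8159 tY=0.2899  stride 1/|dx|=3.8637 1/|dy|=1.0353
    cross y-line → (2,0), t=0.2899 (wall)
  → r_2 = 0.2899
beam 3: φ=45°, α=15°
  d=(0.9659,0.2588)  start (2,1)  tX=0.4866 tY=2.7819  stride 1/|dx|=1.0353 1/|dy|=3.8637
    cross x-line → (3,1), t=0.4866
    cross x-line → (4,1), t=1.5219
    cross x-line → (5,1), t=2.5571
    cross y-line → (5,2), t=2.7819 (wall)
  → r_3 = 2.7819
beam 4: φ=90°, α=60°
  d=(0.5000,0.8660)  start (2,1)  tX=0.9400 tY=0.8314  stride 1/|dx|=2.0000 1/|dy|=1.1547
    cross y-line → (2,2), t=0.8314
    cross x-line → (3,2), t=0.9400
    cross y-line → (3,3), t=1.9861
    cross x-line → (4,3), t=2.9400
    cross y-line → (4,4), t=3.1408
    cross y-line → (4,5), t=4.2955
    cross x-line → (5,5), t=4.9400
    cross y-line → (5,6), t=5.4502
    cross y-line → (5,7), t=6.6049 (wall)
  → r_4 = 6.6049

ranges = [0.3233, 0.2899, 2.7819, 6.6049]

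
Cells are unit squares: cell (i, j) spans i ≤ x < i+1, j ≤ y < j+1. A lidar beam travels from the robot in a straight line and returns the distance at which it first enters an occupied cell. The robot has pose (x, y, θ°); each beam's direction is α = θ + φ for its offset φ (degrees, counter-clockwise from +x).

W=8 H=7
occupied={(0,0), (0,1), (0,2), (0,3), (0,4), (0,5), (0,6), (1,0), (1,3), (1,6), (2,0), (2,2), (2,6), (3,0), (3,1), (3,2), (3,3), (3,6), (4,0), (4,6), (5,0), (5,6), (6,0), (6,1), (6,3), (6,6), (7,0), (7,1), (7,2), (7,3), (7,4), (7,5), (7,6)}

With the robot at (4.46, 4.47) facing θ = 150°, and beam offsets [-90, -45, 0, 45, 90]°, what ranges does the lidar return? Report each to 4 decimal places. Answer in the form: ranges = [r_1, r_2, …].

ranges = [1.7667, 1.5840, 3.0600, 2.5468, 0.9200]

beam 1: φ=-90°, α=60°
  cosα=0.5000 sinα=0.8660 | (4,4) | tMaxX 1.0800 tMaxY 0.6120 | tΔX 2.0000 tΔY 1.1547
    t=0.6120 [y] (4,5)
    t=1.0800 [x] (5,5)
    t=1.7667 [y] (5,6) — stop
  → r_1 = 1.7667
beam 2: φ=-45°, α=105°
  cosα=-0.2588 sinα=0.9659 | (4,4) | tMaxX 1.7773 tMaxY 0.5487 | tΔX 3.8637 tΔY 1.0353
    t=0.5487 [y] (4,5)
    t=1.5840 [y] (4,6) — stop
  → r_2 = 1.5840
beam 3: φ=0°, α=150°
  cosα=-0.8660 sinα=0.5000 | (4,4) | tMaxX 0.5312 tMaxY 1.0600 | tΔX 1.1547 tΔY 2.0000
    t=0.5312 [x] (3,4)
    t=1.0600 [y] (3,5)
    t=1.6859 [x] (2,5)
    t=2.8406 [x] (1,5)
    t=3.0600 [y] (1,6) — stop
  → r_3 = 3.0600
beam 4: φ=45°, α=195°
  cosα=-0.9659 sinα=-0.2588 | (4,4) | tMaxX 0.4762 tMaxY 1.8159 | tΔX 1.0353 tΔY 3.8637
    t=0.4762 [x] (3,4)
    t=1.5115 [x] (2,4)
    t=1.8159 [y] (2,3)
    t=2.5468 [x] (1,3) — stop
  → r_4 = 2.5468
beam 5: φ=90°, α=240°
  cosα=-0.5000 sinα=-0.8660 | (4,4) | tMaxX 0.9200 tMaxY 0.5427 | tΔX 2.0000 tΔY 1.1547
    t=0.5427 [y] (4,3)
    t=0.9200 [x] (3,3) — stop
  → r_5 = 0.9200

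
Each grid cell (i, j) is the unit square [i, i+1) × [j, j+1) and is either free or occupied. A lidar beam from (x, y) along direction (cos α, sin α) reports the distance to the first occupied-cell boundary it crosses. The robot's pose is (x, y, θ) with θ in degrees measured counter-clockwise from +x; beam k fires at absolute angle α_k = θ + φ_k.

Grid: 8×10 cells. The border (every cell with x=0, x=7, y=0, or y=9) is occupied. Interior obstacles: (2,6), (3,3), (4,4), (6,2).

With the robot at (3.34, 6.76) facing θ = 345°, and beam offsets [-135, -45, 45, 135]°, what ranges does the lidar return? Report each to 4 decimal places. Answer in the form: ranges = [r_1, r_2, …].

beam 1: φ=-135°, α=210°
  dir = (cos 210°, sin 210°) = (-0.8660, -0.5000); from cell (3,6)
  next x-line at t=0.3926, next y-line at t=1.5200; Δt_x=1.1547, Δt_y=2.0000
    x: enter (2,6) at t=0.3926 ← occupied
  → r_1 = 0.3926
beam 2: φ=-45°, α=300°
  dir = (cos 300°, sin 300°) = (0.5000, -0.8660); from cell (3,6)
  next x-line at t=1.3200, next y-line at t=0.8776; Δt_x=2.0000, Δt_y=1.1547
    y: enter (3,5) at t=0.8776
    x: enter (4,5) at t=1.3200
    y: enter (4,4) at t=2.0323 ← occupied
  → r_2 = 2.0323
beam 3: φ=45°, α=30°
  dir = (cos 30°, sin 30°) = (0.8660, 0.5000); from cell (3,6)
  next x-line at t=0.7621, next y-line at t=0.4800; Δt_x=1.1547, Δt_y=2.0000
    y: enter (3,7) at t=0.4800
    x: enter (4,7) at t=0.7621
    x: enter (5,7) at t=1.9168
    y: enter (5,8) at t=2.4800
    x: enter (6,8) at t=3.0715
    x: enter (7,8) at t=4.2262 ← occupied
  → r_3 = 4.2262
beam 4: φ=135°, α=120°
  dir = (cos 120°, sin 120°) = (-0.5000, 0.8660); from cell (3,6)
  next x-line at t=0.6800, next y-line at t=0.2771; Δt_x=2.0000, Δt_y=1.1547
    y: enter (3,7) at t=0.2771
    x: enter (2,7) at t=0.6800
    y: enter (2,8) at t=1.4318
    y: enter (2,9) at t=2.5865 ← occupied
  → r_4 = 2.5865

ranges = [0.3926, 2.0323, 4.2262, 2.5865]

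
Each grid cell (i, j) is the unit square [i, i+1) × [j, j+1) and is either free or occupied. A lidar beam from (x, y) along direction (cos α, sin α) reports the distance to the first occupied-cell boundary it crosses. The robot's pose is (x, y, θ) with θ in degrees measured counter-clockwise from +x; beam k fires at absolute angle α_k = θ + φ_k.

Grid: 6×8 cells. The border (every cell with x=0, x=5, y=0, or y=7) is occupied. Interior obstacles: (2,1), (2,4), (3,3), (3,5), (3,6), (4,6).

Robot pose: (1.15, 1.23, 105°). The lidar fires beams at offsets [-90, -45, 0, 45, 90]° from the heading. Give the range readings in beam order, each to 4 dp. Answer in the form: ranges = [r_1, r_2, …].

beam 1: φ=-90°, α=15°
  dir = (cos 15°, sin 15°) = (0.9659, 0.2588); from cell (1,1)
  next x-line at t=0.8800, next y-line at t=2.9751; Δt_x=1.0353, Δt_y=3.8637
    x: enter (2,1) at t=0.8800 ← occupied
  → r_1 = 0.8800
beam 2: φ=-45°, α=60°
  dir = (cos 60°, sin 60°) = (0.5000, 0.8660); from cell (1,1)
  next x-line at t=1.7000, next y-line at t=0.8891; Δt_x=2.0000, Δt_y=1.1547
    y: enter (1,2) at t=0.8891
    x: enter (2,2) at t=1.7000
    y: enter (2,3) at t=2.0438
    y: enter (2,4) at t=3.1985 ← occupied
  → r_2 = 3.1985
beam 3: φ=0°, α=105°
  dir = (cos 105°, sin 105°) = (-0.2588, 0.9659); from cell (1,1)
  next x-line at t=0.5796, next y-line at t=0.7972; Δt_x=3.8637, Δt_y=1.0353
    x: enter (0,1) at t=0.5796 ← occupied
  → r_3 = 0.5796
beam 4: φ=45°, α=150°
  dir = (cos 150°, sin 150°) = (-0.8660, 0.5000); from cell (1,1)
  next x-line at t=0.1732, next y-line at t=1.5400; Δt_x=1.1547, Δt_y=2.0000
    x: enter (0,1) at t=0.1732 ← occupied
  → r_4 = 0.1732
beam 5: φ=90°, α=195°
  dir = (cos 195°, sin 195°) = (-0.9659, -0.2588); from cell (1,1)
  next x-line at t=0.1553, next y-line at t=0.8887; Δt_x=1.0353, Δt_y=3.8637
    x: enter (0,1) at t=0.1553 ← occupied
  → r_5 = 0.1553

ranges = [0.8800, 3.1985, 0.5796, 0.1732, 0.1553]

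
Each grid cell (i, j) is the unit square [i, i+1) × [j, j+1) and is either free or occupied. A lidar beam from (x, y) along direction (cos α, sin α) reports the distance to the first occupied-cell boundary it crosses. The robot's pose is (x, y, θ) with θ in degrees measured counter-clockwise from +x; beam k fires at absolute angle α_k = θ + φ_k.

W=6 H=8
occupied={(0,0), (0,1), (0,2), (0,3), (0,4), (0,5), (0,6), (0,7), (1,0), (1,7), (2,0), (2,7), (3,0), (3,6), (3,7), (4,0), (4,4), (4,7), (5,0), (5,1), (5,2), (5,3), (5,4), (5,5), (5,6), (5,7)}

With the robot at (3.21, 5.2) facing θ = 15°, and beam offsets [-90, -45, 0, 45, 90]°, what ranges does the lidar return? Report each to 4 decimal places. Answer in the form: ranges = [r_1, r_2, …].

beam 1: φ=-90°, α=285°
  dir = (cos 285°, sin 285°) = (0.2588, -0.9659); from cell (3,5)
  next x-line at t=3.0523, next y-line at t=0.2071; Δt_x=3.8637, Δt_y=1.0353
    y: enter (3,4) at t=0.2071
    y: enter (3,3) at t=1.2423
    y: enter (3,2) at t=2.2776
    x: enter (4,2) at t=3.0523
    y: enter (4,1) at t=3.3129
    y: enter (4,0) at t=4.3482 ← occupied
  → r_1 = 4.3482
beam 2: φ=-45°, α=330°
  dir = (cos 330°, sin 330°) = (0.8660, -0.5000); from cell (3,5)
  next x-line at t=0.9122, next y-line at t=0.4000; Δt_x=1.1547, Δt_y=2.0000
    y: enter (3,4) at t=0.4000
    x: enter (4,4) at t=0.9122 ← occupied
  → r_2 = 0.9122
beam 3: φ=0°, α=15°
  dir = (cos 15°, sin 15°) = (0.9659, 0.2588); from cell (3,5)
  next x-line at t=0.8179, next y-line at t=3.0910; Δt_x=1.0353, Δt_y=3.8637
    x: enter (4,5) at t=0.8179
    x: enter (5,5) at t=1.8531 ← occupied
  → r_3 = 1.8531
beam 4: φ=45°, α=60°
  dir = (cos 60°, sin 60°) = (0.5000, 0.8660); from cell (3,5)
  next x-line at t=1.5800, next y-line at t=0.9238; Δt_x=2.0000, Δt_y=1.1547
    y: enter (3,6) at t=0.9238 ← occupied
  → r_4 = 0.9238
beam 5: φ=90°, α=105°
  dir = (cos 105°, sin 105°) = (-0.2588, 0.9659); from cell (3,5)
  next x-line at t=0.8114, next y-line at t=0.8282; Δt_x=3.8637, Δt_y=1.0353
    x: enter (2,5) at t=0.8114
    y: enter (2,6) at t=0.8282
    y: enter (2,7) at t=1.8635 ← occupied
  → r_5 = 1.8635

ranges = [4.3482, 0.9122, 1.8531, 0.9238, 1.8635]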